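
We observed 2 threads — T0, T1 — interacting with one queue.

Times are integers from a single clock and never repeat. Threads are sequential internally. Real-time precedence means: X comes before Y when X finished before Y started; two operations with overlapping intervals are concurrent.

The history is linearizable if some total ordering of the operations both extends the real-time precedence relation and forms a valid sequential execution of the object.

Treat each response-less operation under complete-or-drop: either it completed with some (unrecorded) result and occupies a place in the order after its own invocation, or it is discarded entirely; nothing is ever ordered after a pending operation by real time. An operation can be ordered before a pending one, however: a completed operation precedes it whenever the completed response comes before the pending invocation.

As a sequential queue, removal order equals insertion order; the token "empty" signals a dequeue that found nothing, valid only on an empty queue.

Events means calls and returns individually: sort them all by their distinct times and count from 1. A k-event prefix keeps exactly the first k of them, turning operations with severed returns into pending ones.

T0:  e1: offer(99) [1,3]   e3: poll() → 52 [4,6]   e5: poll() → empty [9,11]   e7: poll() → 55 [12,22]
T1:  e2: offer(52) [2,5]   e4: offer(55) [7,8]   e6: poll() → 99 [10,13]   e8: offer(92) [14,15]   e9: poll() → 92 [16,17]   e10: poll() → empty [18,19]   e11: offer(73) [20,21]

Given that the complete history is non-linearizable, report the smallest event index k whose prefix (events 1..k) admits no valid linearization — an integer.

11

events 1..10 are linearizable, e.g. via e2, e1, e3, e4:
step 1: e2 offer(52) — queue <52>
step 2: e1 offer(99) — queue <52,99>
step 3: e3 poll() → 52 — queue <99>
step 4: e4 offer(55) — queue <99,55>
at event 11 (e5's time-11 response) nothing linearizes any more
every completion of the 1 pending operation (e6) was checked; none linearizes
sample order e1, e2, e3, e4, e5 (pending dropped) stalls at step 3 — e3 poll() → 52 has no legal effect
sample order e1, e3, e2, e4, e5 (pending dropped) stalls at step 2 — e3 poll() → 52 has no legal effect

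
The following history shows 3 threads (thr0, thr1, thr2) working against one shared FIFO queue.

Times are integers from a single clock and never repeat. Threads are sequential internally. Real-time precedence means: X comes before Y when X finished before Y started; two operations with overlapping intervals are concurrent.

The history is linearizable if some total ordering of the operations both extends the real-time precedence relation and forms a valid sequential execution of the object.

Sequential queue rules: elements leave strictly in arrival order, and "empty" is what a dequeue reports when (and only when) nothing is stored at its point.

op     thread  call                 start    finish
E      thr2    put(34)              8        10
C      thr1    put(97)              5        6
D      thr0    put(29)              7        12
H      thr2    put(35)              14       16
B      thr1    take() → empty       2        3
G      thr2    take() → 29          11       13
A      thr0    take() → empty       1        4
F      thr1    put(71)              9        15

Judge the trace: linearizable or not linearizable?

not linearizable

prefix check: 1..12 passes, 1..13 fails once G's time-13 response joins
real-time-consistent orders of the 6 completed operations: 6 — all fail the FIFO queue replay
every completion of the 1 pending operation (F) was checked; none linearizes
one such order, A, B, C, D, E, G (pending dropped), breaks at step 6 where G take() → 29 is illegal
one such order, A, B, C, E, D, G (pending dropped), breaks at step 6 where G take() → 29 is illegal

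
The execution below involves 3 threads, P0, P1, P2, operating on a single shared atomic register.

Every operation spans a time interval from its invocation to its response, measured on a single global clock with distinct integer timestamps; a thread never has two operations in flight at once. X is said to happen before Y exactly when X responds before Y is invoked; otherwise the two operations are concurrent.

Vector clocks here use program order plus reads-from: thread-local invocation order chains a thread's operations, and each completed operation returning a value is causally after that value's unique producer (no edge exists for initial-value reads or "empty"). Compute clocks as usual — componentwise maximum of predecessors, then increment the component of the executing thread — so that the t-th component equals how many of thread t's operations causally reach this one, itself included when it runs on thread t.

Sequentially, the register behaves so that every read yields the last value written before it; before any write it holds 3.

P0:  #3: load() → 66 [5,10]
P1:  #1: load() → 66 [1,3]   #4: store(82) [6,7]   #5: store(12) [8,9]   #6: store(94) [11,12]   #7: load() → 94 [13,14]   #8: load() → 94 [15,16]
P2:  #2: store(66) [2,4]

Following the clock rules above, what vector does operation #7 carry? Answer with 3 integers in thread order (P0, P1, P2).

(0, 5, 1)

VC(#2, invoked at 2): no causal predecessors; +1 on P2 → (0, 0, 1)
invoked at 1, #1 merges VC(#2)=(0, 0, 1) and bumps P1's slot → (0, 1, 1)
invoked at 5, #3 merges VC(#2)=(0, 0, 1) and bumps P0's slot → (1, 0, 1)
invoked at 6, #4 merges VC(#1)=(0, 1, 1) and bumps P1's slot → (0, 2, 1)
invoked at 8, #5 merges VC(#4)=(0, 2, 1) and bumps P1's slot → (0, 3, 1)
invoked at 11, #6 merges VC(#5)=(0, 3, 1) and bumps P1's slot → (0, 4, 1)
invoked at 13, #7 merges VC(#6)=(0, 4, 1) and bumps P1's slot → (0, 5, 1)
invoked at 15, #8 merges VC(#6)=(0, 4, 1), VC(#7)=(0, 5, 1) and bumps P1's slot → (0, 6, 1)
target: VC(#7) = (0, 5, 1)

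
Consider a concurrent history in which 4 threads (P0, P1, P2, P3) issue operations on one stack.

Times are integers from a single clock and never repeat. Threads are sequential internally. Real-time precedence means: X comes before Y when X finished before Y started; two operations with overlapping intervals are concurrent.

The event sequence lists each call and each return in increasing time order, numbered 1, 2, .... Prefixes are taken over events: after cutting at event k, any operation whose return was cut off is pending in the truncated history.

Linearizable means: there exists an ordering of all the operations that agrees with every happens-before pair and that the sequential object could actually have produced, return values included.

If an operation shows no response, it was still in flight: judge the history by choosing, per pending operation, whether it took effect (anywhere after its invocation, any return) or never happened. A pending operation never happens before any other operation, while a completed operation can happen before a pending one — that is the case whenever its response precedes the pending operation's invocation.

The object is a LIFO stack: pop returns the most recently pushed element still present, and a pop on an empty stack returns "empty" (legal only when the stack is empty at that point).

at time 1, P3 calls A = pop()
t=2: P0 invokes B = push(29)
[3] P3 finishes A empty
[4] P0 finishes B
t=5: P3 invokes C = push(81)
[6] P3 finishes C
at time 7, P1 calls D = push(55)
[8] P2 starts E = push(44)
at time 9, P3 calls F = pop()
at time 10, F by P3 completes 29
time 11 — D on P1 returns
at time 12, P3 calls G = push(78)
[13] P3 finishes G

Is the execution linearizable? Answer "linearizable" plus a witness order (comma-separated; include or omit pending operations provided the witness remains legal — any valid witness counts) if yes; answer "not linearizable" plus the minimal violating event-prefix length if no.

not linearizable — minimal violating prefix: 10 events

cut after 9 events: linearizable; cut after 10 events (F responds, time 10): not linearizable
every one of the 2 real-time-consistent orders over 4 completed stack ops fails the sequential spec
completion choices over the 2 pending operations (D, E) were checked; none helps
take A, B, C, F (pending dropped): step 4 already fails, because F pop() → 29 cannot occur there
take B, A, C, F (pending dropped): step 2 already fails, because A pop() → empty cannot occur there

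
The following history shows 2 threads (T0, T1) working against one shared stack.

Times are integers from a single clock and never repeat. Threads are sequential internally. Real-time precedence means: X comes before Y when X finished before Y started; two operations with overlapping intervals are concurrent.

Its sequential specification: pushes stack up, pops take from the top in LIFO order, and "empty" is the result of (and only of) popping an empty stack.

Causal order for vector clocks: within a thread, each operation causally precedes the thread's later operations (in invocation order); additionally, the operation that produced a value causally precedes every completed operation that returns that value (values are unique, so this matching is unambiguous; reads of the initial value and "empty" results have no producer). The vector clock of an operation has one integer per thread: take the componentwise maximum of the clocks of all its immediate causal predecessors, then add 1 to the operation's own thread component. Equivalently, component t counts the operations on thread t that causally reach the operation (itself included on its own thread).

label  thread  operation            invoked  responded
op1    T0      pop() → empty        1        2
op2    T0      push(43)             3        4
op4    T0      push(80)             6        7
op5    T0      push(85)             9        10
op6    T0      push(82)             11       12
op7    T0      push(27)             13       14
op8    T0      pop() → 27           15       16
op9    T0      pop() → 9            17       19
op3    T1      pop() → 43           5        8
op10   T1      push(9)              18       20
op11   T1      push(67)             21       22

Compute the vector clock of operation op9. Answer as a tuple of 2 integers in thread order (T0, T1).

(8, 2)

VC(op1, invoked at 1): no causal predecessors; +1 on T0 → (1, 0)
op2, invoked 3, takes VC(op1)=(1, 0) under max, adds 1 for T0 → (2, 0)
op3, invoked 5, takes VC(op2)=(2, 0) under max, adds 1 for T1 → (2, 1)
op4, invoked 6, takes VC(op2)=(2, 0) under max, adds 1 for T0 → (3, 0)
op10, invoked 18, takes VC(op3)=(2, 1) under max, adds 1 for T1 → (2, 2)
op5, invoked 9, takes VC(op4)=(3, 0) under max, adds 1 for T0 → (4, 0)
op11, invoked 21, takes VC(op10)=(2, 2) under max, adds 1 for T1 → (2, 3)
op6, invoked 11, takes VC(op5)=(4, 0) under max, adds 1 for T0 → (5, 0)
op7, invoked 13, takes VC(op6)=(5, 0) under max, adds 1 for T0 → (6, 0)
op8, invoked 15, takes VC(op7)=(6, 0) under max, adds 1 for T0 → (7, 0)
op9, invoked 17, takes VC(op8)=(7, 0), VC(op10)=(2, 2) under max, adds 1 for T0 → (8, 2)
target: VC(op9) = (8, 2)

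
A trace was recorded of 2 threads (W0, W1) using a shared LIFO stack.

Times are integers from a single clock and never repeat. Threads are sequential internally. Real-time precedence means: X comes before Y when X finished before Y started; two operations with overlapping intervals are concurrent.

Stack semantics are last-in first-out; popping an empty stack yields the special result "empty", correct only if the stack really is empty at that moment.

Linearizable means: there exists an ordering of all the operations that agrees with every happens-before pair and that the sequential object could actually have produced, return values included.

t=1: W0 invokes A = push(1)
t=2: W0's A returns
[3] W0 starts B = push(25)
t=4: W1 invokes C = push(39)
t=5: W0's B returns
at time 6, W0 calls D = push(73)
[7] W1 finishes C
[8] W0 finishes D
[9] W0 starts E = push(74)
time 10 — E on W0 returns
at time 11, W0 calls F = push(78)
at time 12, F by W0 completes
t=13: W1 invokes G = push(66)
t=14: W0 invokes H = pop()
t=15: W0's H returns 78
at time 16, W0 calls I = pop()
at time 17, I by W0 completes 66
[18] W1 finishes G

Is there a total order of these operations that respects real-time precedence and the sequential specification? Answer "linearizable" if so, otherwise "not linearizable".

a witness: A, B, C, D, E, F, H, G, I
after step 1 (A push(1)): stack <1>
after step 2 (B push(25)): stack <1,25>
after step 3 (C push(39)): stack <1,25,39>
after step 4 (D push(73)): stack <1,25,39,73>
after step 5 (E push(74)): stack <1,25,39,73,74>
after step 6 (F push(78)): stack <1,25,39,73,74,78>
after step 7 (H pop() → 78): stack <1,25,39,73,74>
after step 8 (G push(66)): stack <1,25,39,73,74,66>
after step 9 (I pop() → 66): stack <1,25,39,73,74>

linearizable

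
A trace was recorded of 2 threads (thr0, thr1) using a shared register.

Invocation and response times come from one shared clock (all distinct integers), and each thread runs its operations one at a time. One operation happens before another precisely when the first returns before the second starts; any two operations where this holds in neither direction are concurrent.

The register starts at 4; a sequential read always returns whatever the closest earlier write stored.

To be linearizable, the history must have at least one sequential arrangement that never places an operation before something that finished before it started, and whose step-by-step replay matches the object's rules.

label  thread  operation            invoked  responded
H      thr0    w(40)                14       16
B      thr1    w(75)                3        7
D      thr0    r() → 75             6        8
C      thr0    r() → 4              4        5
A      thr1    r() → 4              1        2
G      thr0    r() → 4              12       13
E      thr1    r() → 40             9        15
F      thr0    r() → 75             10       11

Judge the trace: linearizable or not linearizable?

the violation lands at event 13, G's response at time 13: events 1..12 linearize, events 1..13 do not
all 3 real-time-respecting orders fail — 6 completed register operations, no legal replay
including or dropping the 1 pending operation (E) in any combination fails
e.g. A, B, C, D, F, G (pending dropped): illegal at step 3, since C r() → 4 cannot apply there
e.g. A, C, B, D, F, G (pending dropped): illegal at step 6, since G r() → 4 cannot apply there

not linearizable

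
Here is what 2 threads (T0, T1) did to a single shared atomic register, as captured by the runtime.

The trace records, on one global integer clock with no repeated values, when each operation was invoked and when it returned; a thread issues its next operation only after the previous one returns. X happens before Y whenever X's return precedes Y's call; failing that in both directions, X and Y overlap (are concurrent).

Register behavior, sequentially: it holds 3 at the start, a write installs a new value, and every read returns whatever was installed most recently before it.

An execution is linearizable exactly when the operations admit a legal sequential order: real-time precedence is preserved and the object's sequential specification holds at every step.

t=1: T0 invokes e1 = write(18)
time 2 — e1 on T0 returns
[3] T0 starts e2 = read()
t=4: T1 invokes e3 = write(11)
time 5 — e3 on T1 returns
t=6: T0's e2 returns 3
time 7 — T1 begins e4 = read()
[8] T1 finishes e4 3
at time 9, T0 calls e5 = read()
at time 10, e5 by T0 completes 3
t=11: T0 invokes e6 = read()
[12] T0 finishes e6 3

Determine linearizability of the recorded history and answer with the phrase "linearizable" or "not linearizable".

the violation lands at event 6, e2's response at time 6: events 1..5 linearize, events 1..6 do not
every one of the 2 real-time-consistent orders over 3 completed atomic register ops fails the sequential spec
sample order e1, e2, e3 stalls at step 2 — e2 read() → 3 has no legal effect
sample order e1, e3, e2 stalls at step 3 — e2 read() → 3 has no legal effect

not linearizable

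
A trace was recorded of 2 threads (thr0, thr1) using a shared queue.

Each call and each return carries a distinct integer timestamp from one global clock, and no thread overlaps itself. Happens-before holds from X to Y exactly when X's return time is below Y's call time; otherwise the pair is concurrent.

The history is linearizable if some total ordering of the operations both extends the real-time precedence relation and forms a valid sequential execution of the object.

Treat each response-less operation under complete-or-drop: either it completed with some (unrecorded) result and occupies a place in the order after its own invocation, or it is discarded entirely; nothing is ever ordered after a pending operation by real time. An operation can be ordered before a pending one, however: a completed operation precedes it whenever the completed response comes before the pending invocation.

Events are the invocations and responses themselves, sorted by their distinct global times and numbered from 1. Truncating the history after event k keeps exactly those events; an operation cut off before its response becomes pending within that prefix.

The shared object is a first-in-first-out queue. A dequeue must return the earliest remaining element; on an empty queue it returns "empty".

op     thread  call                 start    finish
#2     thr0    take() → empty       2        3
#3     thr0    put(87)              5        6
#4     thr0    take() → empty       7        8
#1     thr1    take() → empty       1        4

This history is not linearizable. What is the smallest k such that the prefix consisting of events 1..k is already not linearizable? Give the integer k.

8

a valid linearization of events 1..7 exists, for instance #1, #2, #3:
1. #1 take() → empty, leaving queue <>
2. #2 take() → empty, leaving queue <>
3. #3 put(87), leaving queue <87>
with event 8 included (#4 responding at time 8), all real-time-consistent orders fail
e.g. #1, #2, #3, #4: illegal at step 4, since #4 take() → empty cannot apply there
e.g. #2, #1, #3, #4: illegal at step 4, since #4 take() → empty cannot apply there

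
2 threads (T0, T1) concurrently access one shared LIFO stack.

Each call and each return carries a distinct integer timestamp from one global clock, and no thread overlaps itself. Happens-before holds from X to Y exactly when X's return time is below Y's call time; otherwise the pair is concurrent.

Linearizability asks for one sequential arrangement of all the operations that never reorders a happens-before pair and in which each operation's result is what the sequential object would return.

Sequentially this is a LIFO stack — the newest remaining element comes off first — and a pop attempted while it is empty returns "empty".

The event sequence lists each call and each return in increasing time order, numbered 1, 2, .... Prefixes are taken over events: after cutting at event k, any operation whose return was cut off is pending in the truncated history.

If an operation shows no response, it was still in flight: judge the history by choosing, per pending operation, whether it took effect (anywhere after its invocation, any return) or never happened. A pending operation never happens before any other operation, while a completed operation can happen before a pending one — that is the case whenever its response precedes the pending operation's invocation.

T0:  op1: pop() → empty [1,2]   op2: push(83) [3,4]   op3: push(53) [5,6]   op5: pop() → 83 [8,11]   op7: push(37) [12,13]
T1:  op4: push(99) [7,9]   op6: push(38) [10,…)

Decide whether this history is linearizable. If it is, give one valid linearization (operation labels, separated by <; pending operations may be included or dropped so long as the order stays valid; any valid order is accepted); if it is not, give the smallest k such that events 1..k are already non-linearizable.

the violation lands at event 11, op5's response at time 11: events 1..10 linearize, events 1..11 do not
5 completed operations, 2 real-time-consistent orders — every LIFO stack replay fails
no completion choice of the 1 pending operation (op6) rescues it — every subset was tried
e.g. op1, op2, op3, op4, op5 (pending dropped): illegal at step 5, since op5 pop() → 83 cannot apply there
e.g. op1, op2, op3, op5, op4 (pending dropped): illegal at step 4, since op5 pop() → 83 cannot apply there

not linearizable — minimal violating prefix: 11 events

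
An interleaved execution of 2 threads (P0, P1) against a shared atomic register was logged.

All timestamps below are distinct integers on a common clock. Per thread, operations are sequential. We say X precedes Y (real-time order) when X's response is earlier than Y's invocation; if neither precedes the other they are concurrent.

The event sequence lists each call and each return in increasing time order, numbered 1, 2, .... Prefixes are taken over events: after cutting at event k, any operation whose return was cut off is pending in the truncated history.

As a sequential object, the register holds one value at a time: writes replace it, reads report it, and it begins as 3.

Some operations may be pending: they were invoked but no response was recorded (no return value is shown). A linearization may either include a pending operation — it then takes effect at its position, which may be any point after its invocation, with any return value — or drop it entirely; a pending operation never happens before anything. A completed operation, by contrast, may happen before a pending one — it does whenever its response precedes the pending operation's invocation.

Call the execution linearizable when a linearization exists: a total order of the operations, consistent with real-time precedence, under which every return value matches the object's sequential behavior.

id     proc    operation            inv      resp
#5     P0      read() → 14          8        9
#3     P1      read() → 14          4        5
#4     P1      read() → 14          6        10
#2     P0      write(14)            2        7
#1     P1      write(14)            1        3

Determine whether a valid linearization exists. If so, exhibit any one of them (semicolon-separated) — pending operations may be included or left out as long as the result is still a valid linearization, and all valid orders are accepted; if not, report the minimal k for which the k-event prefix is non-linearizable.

1. #1 write(14), leaving value 14
2. #2 write(14), leaving value 14
3. #3 read() → 14, leaving value 14
4. #4 read() → 14, leaving value 14
5. #5 read() → 14, leaving value 14

linearizable — witness: #1; #2; #3; #4; #5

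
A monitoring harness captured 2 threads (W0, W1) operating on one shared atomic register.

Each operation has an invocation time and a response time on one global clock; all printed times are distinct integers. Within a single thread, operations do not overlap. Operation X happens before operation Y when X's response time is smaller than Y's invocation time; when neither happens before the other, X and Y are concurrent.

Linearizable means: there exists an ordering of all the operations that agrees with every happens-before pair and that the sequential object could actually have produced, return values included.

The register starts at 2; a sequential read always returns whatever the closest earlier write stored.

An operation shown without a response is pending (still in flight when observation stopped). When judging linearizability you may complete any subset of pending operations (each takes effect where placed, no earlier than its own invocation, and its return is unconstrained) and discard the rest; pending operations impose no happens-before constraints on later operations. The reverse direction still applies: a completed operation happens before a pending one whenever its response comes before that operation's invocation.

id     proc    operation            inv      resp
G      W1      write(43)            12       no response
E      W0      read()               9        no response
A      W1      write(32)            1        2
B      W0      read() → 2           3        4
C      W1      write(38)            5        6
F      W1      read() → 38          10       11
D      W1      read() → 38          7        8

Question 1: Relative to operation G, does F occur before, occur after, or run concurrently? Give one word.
Answer: before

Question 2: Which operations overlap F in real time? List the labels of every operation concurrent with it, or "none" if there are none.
Answer: E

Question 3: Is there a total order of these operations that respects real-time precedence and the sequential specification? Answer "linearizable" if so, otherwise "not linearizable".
the violation lands at event 4, B's response at time 4: events 1..3 linearize, events 1..4 do not
exhaustive check: the 2 completed atomic register ops admit one real-time order; illegal
for example A, B fails at step 2: B read() → 2 is not legal there

not linearizable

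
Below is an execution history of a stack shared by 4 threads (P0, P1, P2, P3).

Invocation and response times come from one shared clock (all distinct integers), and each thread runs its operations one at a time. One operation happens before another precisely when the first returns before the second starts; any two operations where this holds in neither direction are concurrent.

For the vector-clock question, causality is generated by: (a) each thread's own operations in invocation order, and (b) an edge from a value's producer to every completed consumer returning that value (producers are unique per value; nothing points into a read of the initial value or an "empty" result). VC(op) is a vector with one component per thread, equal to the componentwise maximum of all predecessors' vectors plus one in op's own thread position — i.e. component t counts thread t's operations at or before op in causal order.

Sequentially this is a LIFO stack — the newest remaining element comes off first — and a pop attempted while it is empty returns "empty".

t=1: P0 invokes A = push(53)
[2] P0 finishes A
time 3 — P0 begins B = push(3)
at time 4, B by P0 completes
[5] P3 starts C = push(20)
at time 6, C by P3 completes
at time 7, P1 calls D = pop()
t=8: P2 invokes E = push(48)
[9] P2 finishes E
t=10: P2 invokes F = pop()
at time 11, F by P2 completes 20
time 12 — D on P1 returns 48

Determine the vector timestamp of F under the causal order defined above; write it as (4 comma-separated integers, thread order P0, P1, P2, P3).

(0, 0, 2, 1)

root op C, invoked 5: fresh clock plus P3's own tick → (0, 0, 0, 1)
root op E, invoked 8: fresh clock plus P2's own tick → (0, 0, 1, 0)
root op A, invoked 1: fresh clock plus P0's own tick → (1, 0, 0, 0)
D, invoked 7, takes VC(E)=(0, 0, 1, 0) under max, adds 1 for P1 → (0, 1, 1, 0)
B, invoked 3, takes VC(A)=(1, 0, 0, 0) under max, adds 1 for P0 → (2, 0, 0, 0)
F, invoked 10, takes VC(C)=(0, 0, 0, 1), VC(E)=(0, 0, 1, 0) under max, adds 1 for P2 → (0, 0, 2, 1)
target: VC(F) = (0, 0, 2, 1)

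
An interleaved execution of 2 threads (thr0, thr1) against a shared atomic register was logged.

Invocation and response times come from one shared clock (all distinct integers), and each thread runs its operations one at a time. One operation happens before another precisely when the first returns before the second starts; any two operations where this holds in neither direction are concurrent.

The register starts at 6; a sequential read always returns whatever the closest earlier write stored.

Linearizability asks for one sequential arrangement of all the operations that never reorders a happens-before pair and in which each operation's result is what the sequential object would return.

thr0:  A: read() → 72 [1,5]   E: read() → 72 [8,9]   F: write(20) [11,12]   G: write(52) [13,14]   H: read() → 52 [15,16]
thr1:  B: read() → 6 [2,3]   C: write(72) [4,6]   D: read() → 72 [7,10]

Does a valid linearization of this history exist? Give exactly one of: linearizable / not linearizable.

a witness: B, C, A, D, E, F, G, H
step 1: B read() → 6 — value 6
step 2: C write(72) — value 72
step 3: A read() → 72 — value 72
step 4: D read() → 72 — value 72
step 5: E read() → 72 — value 72
step 6: F write(20) — value 20
step 7: G write(52) — value 52
step 8: H read() → 52 — value 52

linearizable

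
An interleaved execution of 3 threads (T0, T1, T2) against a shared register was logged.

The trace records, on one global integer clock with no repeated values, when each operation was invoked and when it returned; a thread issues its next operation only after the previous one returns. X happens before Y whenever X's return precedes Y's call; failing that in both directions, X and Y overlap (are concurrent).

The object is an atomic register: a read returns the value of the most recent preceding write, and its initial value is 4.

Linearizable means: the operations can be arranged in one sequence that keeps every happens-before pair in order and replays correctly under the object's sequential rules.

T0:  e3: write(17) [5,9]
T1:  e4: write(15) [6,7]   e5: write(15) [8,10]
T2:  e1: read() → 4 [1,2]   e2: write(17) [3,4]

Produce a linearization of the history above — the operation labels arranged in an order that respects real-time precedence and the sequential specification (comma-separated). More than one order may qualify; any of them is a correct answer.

e1, e2, e3, e4, e5

1. e1 read() → 4, leaving value 4
2. e2 write(17), leaving value 17
3. e3 write(17), leaving value 17
4. e4 write(15), leaving value 15
5. e5 write(15), leaving value 15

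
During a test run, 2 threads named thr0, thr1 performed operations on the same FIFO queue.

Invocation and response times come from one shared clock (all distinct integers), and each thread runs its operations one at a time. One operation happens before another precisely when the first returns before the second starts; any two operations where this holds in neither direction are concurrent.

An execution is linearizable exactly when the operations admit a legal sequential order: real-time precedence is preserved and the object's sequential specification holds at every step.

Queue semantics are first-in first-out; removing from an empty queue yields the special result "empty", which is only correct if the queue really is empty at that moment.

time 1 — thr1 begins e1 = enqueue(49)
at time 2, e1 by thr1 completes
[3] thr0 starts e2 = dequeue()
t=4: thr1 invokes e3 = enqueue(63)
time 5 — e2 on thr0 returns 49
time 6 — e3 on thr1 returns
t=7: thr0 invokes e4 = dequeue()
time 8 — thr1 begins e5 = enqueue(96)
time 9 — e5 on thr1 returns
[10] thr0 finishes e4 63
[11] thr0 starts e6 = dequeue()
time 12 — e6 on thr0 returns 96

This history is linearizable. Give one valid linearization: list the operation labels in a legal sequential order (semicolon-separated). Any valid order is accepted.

1. e1 enqueue(49), leaving queue <49>
2. e2 dequeue() → 49, leaving queue <>
3. e3 enqueue(63), leaving queue <63>
4. e4 dequeue() → 63, leaving queue <>
5. e5 enqueue(96), leaving queue <96>
6. e6 dequeue() → 96, leaving queue <>

e1; e2; e3; e4; e5; e6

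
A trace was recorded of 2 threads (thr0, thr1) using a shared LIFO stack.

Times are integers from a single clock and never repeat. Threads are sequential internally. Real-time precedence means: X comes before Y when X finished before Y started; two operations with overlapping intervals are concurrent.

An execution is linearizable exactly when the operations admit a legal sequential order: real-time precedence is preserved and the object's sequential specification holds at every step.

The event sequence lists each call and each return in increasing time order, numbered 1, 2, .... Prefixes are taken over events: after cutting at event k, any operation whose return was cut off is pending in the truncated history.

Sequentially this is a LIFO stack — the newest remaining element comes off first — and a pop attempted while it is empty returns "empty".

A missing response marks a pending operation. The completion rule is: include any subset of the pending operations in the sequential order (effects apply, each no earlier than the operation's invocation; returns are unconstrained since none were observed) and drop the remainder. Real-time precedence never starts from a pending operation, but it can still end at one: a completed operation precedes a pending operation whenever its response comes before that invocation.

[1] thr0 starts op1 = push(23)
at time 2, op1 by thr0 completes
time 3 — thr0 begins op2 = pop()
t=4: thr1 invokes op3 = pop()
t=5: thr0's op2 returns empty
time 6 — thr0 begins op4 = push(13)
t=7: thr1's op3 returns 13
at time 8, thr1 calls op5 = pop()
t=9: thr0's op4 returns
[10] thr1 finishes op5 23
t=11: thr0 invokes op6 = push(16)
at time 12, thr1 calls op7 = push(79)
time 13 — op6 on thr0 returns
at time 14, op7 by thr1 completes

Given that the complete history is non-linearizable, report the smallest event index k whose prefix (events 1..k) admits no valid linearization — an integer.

one valid order for events 1..6 is op1, op3, op2:
step 1: op1 push(23) — stack <23>
step 2: op3 pop() (pending, included) — stack <>
step 3: op2 pop() → empty — stack <>
with event 7 included (op3 responding at time 7), all real-time-consistent orders fail
every completion of the 1 pending operation (op4) was checked; none linearizes
sample order op1, op2, op3 (pending dropped) stalls at step 2 — op2 pop() → empty has no legal effect
sample order op1, op3, op2 (pending dropped) stalls at step 2 — op3 pop() → 13 has no legal effect

7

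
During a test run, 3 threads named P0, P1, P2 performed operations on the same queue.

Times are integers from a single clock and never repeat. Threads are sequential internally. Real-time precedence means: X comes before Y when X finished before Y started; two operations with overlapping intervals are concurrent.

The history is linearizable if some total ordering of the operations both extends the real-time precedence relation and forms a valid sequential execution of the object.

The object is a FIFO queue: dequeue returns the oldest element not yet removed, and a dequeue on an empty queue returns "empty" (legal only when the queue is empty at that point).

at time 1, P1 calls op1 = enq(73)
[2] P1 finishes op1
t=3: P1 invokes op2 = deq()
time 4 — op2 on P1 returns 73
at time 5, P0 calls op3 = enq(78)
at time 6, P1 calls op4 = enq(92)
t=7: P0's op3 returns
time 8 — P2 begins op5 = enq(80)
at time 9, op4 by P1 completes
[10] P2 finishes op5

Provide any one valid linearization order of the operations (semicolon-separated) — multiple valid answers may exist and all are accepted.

op1; op2; op3; op4; op5

after step 1 (op1 enq(73)): queue <73>
after step 2 (op2 deq() → 73): queue <>
after step 3 (op3 enq(78)): queue <78>
after step 4 (op4 enq(92)): queue <78,92>
after step 5 (op5 enq(80)): queue <78,92,80>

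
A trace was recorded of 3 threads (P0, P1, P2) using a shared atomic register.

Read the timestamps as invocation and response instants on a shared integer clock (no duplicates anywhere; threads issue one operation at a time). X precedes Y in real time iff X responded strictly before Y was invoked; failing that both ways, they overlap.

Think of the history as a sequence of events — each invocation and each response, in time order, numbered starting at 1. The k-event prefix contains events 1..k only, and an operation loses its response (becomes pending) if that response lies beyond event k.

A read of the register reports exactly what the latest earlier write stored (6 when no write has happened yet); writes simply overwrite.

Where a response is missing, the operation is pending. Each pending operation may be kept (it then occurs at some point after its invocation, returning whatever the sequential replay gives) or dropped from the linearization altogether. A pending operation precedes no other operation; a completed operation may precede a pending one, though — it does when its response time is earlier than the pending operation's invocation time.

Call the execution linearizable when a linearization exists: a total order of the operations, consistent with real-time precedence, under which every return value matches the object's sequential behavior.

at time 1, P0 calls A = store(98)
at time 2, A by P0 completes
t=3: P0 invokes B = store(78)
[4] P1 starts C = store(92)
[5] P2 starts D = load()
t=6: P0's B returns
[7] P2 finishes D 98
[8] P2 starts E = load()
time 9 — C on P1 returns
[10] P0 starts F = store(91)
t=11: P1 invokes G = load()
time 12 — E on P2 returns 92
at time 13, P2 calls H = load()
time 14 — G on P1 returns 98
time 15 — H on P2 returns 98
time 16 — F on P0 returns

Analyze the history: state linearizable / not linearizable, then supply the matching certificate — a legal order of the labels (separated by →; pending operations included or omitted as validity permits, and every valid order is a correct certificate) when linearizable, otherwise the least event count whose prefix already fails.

not linearizable — minimal violating prefix: 14 events

the violation lands at event 14, G's response at time 14: events 1..13 linearize, events 1..14 do not
all 14 real-time-respecting orders fail — 6 completed atomic register operations, no legal replay
including or dropping the 2 pending operations (F, H) in any combination fails
e.g. A, B, C, D, E, G (pending dropped): illegal at step 4, since D load() → 98 cannot apply there
e.g. A, B, C, D, G, E (pending dropped): illegal at step 4, since D load() → 98 cannot apply there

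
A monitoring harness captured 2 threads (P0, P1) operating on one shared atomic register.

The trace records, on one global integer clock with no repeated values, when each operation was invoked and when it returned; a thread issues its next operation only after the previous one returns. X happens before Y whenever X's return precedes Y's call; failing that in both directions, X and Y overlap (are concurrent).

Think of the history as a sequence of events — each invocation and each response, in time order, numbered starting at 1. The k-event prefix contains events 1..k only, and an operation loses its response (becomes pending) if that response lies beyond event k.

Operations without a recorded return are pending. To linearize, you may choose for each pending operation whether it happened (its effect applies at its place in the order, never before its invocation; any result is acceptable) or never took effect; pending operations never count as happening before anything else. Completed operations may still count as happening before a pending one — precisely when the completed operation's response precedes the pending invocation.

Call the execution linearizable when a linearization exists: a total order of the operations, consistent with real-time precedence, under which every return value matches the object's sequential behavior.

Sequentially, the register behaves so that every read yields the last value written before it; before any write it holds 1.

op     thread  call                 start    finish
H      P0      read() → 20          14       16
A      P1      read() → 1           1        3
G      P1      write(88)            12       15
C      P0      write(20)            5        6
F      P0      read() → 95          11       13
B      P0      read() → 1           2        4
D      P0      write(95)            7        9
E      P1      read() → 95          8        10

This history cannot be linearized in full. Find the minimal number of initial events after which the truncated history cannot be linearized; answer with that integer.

events 1..15 are linearizable; a witness order is A, B, C, D, E, F, G:
after step 1 (A read() → 1): value 1
after step 2 (B read() → 1): value 1
after step 3 (C write(20)): value 20
after step 4 (D write(95)): value 95
after step 5 (E read() → 95): value 95
after step 6 (F read() → 95): value 95
after step 7 (G write(88)): value 88
event 16 — H's response, time 16 — after it, nothing linearizes
for example A, B, C, D, E, F, G, H fails at step 8: H read() → 20 is not legal there
for example A, B, C, D, E, F, H, G fails at step 7: H read() → 20 is not legal there

16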